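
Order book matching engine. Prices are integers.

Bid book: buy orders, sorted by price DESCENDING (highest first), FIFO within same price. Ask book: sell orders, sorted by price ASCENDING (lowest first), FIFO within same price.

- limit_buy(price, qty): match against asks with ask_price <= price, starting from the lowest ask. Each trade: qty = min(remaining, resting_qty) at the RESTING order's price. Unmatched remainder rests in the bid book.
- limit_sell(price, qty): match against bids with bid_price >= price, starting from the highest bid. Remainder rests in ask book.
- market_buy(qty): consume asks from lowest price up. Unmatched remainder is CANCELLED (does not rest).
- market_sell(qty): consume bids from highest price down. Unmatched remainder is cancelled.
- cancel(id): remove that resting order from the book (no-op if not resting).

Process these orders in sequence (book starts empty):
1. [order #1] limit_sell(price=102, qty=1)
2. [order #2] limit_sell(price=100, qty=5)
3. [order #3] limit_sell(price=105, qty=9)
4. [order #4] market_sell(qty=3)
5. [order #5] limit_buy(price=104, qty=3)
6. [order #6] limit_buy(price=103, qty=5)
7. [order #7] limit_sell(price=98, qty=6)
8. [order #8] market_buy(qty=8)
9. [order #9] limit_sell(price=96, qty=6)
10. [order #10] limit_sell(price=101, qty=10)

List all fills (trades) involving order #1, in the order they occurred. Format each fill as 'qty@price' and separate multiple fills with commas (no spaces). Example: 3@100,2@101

Answer: 1@102

Derivation:
After op 1 [order #1] limit_sell(price=102, qty=1): fills=none; bids=[-] asks=[#1:1@102]
After op 2 [order #2] limit_sell(price=100, qty=5): fills=none; bids=[-] asks=[#2:5@100 #1:1@102]
After op 3 [order #3] limit_sell(price=105, qty=9): fills=none; bids=[-] asks=[#2:5@100 #1:1@102 #3:9@105]
After op 4 [order #4] market_sell(qty=3): fills=none; bids=[-] asks=[#2:5@100 #1:1@102 #3:9@105]
After op 5 [order #5] limit_buy(price=104, qty=3): fills=#5x#2:3@100; bids=[-] asks=[#2:2@100 #1:1@102 #3:9@105]
After op 6 [order #6] limit_buy(price=103, qty=5): fills=#6x#2:2@100 #6x#1:1@102; bids=[#6:2@103] asks=[#3:9@105]
After op 7 [order #7] limit_sell(price=98, qty=6): fills=#6x#7:2@103; bids=[-] asks=[#7:4@98 #3:9@105]
After op 8 [order #8] market_buy(qty=8): fills=#8x#7:4@98 #8x#3:4@105; bids=[-] asks=[#3:5@105]
After op 9 [order #9] limit_sell(price=96, qty=6): fills=none; bids=[-] asks=[#9:6@96 #3:5@105]
After op 10 [order #10] limit_sell(price=101, qty=10): fills=none; bids=[-] asks=[#9:6@96 #10:10@101 #3:5@105]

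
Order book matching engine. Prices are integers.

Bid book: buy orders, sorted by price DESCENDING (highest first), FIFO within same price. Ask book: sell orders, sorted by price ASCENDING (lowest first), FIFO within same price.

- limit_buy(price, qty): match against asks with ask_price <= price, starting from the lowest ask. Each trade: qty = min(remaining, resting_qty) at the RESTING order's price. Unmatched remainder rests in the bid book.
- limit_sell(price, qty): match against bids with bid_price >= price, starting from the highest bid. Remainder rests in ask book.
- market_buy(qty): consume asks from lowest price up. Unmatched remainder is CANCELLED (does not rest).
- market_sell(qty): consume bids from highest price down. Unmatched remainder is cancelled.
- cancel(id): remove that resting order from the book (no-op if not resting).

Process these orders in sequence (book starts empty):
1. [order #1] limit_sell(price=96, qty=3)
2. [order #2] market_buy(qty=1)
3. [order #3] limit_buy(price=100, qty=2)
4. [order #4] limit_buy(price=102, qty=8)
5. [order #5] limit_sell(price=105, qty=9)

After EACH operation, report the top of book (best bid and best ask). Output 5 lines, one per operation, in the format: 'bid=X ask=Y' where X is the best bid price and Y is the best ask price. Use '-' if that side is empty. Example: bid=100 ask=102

Answer: bid=- ask=96
bid=- ask=96
bid=- ask=-
bid=102 ask=-
bid=102 ask=105

Derivation:
After op 1 [order #1] limit_sell(price=96, qty=3): fills=none; bids=[-] asks=[#1:3@96]
After op 2 [order #2] market_buy(qty=1): fills=#2x#1:1@96; bids=[-] asks=[#1:2@96]
After op 3 [order #3] limit_buy(price=100, qty=2): fills=#3x#1:2@96; bids=[-] asks=[-]
After op 4 [order #4] limit_buy(price=102, qty=8): fills=none; bids=[#4:8@102] asks=[-]
After op 5 [order #5] limit_sell(price=105, qty=9): fills=none; bids=[#4:8@102] asks=[#5:9@105]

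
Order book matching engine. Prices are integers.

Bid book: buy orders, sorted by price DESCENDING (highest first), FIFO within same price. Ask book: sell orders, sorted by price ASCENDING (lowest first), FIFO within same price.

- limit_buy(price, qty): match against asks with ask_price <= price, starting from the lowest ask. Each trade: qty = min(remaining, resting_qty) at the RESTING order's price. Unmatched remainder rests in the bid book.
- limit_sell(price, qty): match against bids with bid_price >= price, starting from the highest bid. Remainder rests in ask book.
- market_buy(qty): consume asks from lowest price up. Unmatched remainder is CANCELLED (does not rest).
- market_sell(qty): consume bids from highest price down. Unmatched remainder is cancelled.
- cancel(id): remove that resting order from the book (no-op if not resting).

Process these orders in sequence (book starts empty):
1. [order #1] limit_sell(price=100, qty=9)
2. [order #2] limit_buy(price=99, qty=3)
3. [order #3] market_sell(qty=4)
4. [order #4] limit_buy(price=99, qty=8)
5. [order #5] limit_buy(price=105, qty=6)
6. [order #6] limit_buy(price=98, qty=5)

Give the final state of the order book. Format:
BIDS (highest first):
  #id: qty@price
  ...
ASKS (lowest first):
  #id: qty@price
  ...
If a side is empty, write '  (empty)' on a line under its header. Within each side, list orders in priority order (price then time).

After op 1 [order #1] limit_sell(price=100, qty=9): fills=none; bids=[-] asks=[#1:9@100]
After op 2 [order #2] limit_buy(price=99, qty=3): fills=none; bids=[#2:3@99] asks=[#1:9@100]
After op 3 [order #3] market_sell(qty=4): fills=#2x#3:3@99; bids=[-] asks=[#1:9@100]
After op 4 [order #4] limit_buy(price=99, qty=8): fills=none; bids=[#4:8@99] asks=[#1:9@100]
After op 5 [order #5] limit_buy(price=105, qty=6): fills=#5x#1:6@100; bids=[#4:8@99] asks=[#1:3@100]
After op 6 [order #6] limit_buy(price=98, qty=5): fills=none; bids=[#4:8@99 #6:5@98] asks=[#1:3@100]

Answer: BIDS (highest first):
  #4: 8@99
  #6: 5@98
ASKS (lowest first):
  #1: 3@100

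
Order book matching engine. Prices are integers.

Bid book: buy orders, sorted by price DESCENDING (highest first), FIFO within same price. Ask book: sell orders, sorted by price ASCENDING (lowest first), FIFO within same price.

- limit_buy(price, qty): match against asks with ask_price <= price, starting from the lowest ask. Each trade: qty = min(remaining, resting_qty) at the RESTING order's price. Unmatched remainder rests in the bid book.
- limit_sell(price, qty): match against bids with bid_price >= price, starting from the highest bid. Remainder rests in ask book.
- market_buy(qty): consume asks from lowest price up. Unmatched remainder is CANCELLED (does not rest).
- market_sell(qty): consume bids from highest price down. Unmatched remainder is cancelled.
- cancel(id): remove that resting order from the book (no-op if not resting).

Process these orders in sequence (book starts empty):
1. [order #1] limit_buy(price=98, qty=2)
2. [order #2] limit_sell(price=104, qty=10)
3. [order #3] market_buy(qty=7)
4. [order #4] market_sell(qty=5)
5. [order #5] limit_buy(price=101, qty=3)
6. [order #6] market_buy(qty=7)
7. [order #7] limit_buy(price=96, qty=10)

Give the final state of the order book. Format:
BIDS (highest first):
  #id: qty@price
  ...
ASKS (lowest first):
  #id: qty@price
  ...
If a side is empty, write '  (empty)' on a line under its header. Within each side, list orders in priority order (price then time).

Answer: BIDS (highest first):
  #5: 3@101
  #7: 10@96
ASKS (lowest first):
  (empty)

Derivation:
After op 1 [order #1] limit_buy(price=98, qty=2): fills=none; bids=[#1:2@98] asks=[-]
After op 2 [order #2] limit_sell(price=104, qty=10): fills=none; bids=[#1:2@98] asks=[#2:10@104]
After op 3 [order #3] market_buy(qty=7): fills=#3x#2:7@104; bids=[#1:2@98] asks=[#2:3@104]
After op 4 [order #4] market_sell(qty=5): fills=#1x#4:2@98; bids=[-] asks=[#2:3@104]
After op 5 [order #5] limit_buy(price=101, qty=3): fills=none; bids=[#5:3@101] asks=[#2:3@104]
After op 6 [order #6] market_buy(qty=7): fills=#6x#2:3@104; bids=[#5:3@101] asks=[-]
After op 7 [order #7] limit_buy(price=96, qty=10): fills=none; bids=[#5:3@101 #7:10@96] asks=[-]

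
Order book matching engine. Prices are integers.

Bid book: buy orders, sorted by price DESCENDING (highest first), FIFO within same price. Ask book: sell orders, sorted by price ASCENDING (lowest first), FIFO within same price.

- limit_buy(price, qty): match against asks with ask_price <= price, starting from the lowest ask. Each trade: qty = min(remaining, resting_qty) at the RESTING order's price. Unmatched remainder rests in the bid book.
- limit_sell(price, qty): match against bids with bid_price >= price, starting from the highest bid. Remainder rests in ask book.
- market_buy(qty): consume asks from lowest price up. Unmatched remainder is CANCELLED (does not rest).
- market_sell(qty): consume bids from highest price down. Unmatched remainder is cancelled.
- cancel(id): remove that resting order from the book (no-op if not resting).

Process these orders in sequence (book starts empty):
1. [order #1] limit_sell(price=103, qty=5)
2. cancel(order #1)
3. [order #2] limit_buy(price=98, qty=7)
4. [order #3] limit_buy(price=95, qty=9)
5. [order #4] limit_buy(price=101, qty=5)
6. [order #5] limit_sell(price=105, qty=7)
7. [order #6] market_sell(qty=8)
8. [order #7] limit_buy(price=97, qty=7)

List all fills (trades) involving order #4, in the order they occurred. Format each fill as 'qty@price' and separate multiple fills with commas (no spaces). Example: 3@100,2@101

Answer: 5@101

Derivation:
After op 1 [order #1] limit_sell(price=103, qty=5): fills=none; bids=[-] asks=[#1:5@103]
After op 2 cancel(order #1): fills=none; bids=[-] asks=[-]
After op 3 [order #2] limit_buy(price=98, qty=7): fills=none; bids=[#2:7@98] asks=[-]
After op 4 [order #3] limit_buy(price=95, qty=9): fills=none; bids=[#2:7@98 #3:9@95] asks=[-]
After op 5 [order #4] limit_buy(price=101, qty=5): fills=none; bids=[#4:5@101 #2:7@98 #3:9@95] asks=[-]
After op 6 [order #5] limit_sell(price=105, qty=7): fills=none; bids=[#4:5@101 #2:7@98 #3:9@95] asks=[#5:7@105]
After op 7 [order #6] market_sell(qty=8): fills=#4x#6:5@101 #2x#6:3@98; bids=[#2:4@98 #3:9@95] asks=[#5:7@105]
After op 8 [order #7] limit_buy(price=97, qty=7): fills=none; bids=[#2:4@98 #7:7@97 #3:9@95] asks=[#5:7@105]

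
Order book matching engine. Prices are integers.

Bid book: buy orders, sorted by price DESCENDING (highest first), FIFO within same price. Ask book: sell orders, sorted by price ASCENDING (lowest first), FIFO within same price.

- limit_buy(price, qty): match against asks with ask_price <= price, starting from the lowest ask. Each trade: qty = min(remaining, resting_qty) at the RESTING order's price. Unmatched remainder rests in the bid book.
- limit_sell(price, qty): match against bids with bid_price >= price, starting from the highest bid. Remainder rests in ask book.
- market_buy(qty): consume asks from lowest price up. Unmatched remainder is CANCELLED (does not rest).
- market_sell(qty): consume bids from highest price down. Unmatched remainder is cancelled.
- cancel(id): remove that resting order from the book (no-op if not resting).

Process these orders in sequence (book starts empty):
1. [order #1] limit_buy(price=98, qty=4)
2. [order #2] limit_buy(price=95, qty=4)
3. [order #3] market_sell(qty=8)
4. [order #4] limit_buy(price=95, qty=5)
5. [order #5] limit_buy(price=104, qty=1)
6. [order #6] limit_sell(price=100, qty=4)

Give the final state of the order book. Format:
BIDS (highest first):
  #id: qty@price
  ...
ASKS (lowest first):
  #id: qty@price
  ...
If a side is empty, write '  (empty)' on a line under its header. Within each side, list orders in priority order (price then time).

Answer: BIDS (highest first):
  #4: 5@95
ASKS (lowest first):
  #6: 3@100

Derivation:
After op 1 [order #1] limit_buy(price=98, qty=4): fills=none; bids=[#1:4@98] asks=[-]
After op 2 [order #2] limit_buy(price=95, qty=4): fills=none; bids=[#1:4@98 #2:4@95] asks=[-]
After op 3 [order #3] market_sell(qty=8): fills=#1x#3:4@98 #2x#3:4@95; bids=[-] asks=[-]
After op 4 [order #4] limit_buy(price=95, qty=5): fills=none; bids=[#4:5@95] asks=[-]
After op 5 [order #5] limit_buy(price=104, qty=1): fills=none; bids=[#5:1@104 #4:5@95] asks=[-]
After op 6 [order #6] limit_sell(price=100, qty=4): fills=#5x#6:1@104; bids=[#4:5@95] asks=[#6:3@100]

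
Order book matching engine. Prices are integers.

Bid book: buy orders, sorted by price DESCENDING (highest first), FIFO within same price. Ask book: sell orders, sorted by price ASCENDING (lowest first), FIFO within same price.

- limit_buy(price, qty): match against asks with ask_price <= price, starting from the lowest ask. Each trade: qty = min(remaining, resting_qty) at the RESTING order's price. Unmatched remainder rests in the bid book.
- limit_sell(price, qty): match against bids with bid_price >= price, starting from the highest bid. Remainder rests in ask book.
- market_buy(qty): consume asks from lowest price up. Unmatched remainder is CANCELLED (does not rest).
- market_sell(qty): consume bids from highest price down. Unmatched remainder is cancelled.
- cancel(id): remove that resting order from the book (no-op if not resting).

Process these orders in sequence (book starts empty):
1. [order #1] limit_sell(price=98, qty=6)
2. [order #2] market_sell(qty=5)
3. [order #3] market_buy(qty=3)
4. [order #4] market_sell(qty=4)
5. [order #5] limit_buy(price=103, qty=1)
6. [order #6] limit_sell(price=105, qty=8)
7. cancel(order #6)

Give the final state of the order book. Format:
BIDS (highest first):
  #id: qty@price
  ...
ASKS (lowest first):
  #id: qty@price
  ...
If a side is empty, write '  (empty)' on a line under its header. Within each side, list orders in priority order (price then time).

Answer: BIDS (highest first):
  (empty)
ASKS (lowest first):
  #1: 2@98

Derivation:
After op 1 [order #1] limit_sell(price=98, qty=6): fills=none; bids=[-] asks=[#1:6@98]
After op 2 [order #2] market_sell(qty=5): fills=none; bids=[-] asks=[#1:6@98]
After op 3 [order #3] market_buy(qty=3): fills=#3x#1:3@98; bids=[-] asks=[#1:3@98]
After op 4 [order #4] market_sell(qty=4): fills=none; bids=[-] asks=[#1:3@98]
After op 5 [order #5] limit_buy(price=103, qty=1): fills=#5x#1:1@98; bids=[-] asks=[#1:2@98]
After op 6 [order #6] limit_sell(price=105, qty=8): fills=none; bids=[-] asks=[#1:2@98 #6:8@105]
After op 7 cancel(order #6): fills=none; bids=[-] asks=[#1:2@98]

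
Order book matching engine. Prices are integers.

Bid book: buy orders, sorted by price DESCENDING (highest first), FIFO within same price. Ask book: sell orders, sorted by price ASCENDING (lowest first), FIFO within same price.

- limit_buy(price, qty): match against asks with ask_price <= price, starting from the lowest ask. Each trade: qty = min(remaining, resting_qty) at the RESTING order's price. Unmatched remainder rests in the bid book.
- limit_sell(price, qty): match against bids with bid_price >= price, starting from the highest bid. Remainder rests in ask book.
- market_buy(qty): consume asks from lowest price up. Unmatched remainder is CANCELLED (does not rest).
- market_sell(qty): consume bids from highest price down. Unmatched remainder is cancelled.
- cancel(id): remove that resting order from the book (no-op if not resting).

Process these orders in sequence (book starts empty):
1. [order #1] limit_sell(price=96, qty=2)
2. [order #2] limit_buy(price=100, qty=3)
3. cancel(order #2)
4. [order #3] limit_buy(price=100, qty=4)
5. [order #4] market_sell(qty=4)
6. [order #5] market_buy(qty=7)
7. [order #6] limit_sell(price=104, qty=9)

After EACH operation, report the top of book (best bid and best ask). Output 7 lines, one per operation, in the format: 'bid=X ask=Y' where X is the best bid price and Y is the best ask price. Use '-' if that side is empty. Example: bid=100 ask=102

After op 1 [order #1] limit_sell(price=96, qty=2): fills=none; bids=[-] asks=[#1:2@96]
After op 2 [order #2] limit_buy(price=100, qty=3): fills=#2x#1:2@96; bids=[#2:1@100] asks=[-]
After op 3 cancel(order #2): fills=none; bids=[-] asks=[-]
After op 4 [order #3] limit_buy(price=100, qty=4): fills=none; bids=[#3:4@100] asks=[-]
After op 5 [order #4] market_sell(qty=4): fills=#3x#4:4@100; bids=[-] asks=[-]
After op 6 [order #5] market_buy(qty=7): fills=none; bids=[-] asks=[-]
After op 7 [order #6] limit_sell(price=104, qty=9): fills=none; bids=[-] asks=[#6:9@104]

Answer: bid=- ask=96
bid=100 ask=-
bid=- ask=-
bid=100 ask=-
bid=- ask=-
bid=- ask=-
bid=- ask=104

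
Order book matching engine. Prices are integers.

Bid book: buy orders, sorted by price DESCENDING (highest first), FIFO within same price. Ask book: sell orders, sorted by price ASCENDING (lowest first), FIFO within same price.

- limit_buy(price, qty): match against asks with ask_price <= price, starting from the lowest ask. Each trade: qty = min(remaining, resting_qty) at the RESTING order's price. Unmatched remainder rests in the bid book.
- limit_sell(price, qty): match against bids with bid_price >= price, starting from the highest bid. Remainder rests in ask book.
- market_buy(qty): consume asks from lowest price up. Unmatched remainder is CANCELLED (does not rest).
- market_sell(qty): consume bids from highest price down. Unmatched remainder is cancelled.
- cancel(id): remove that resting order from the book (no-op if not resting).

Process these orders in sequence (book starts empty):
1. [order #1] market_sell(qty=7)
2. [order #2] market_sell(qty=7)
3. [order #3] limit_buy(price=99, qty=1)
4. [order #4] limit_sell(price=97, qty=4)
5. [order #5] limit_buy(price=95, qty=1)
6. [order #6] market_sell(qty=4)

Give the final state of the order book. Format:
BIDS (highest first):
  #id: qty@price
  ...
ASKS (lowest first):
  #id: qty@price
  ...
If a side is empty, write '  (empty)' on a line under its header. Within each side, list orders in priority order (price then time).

After op 1 [order #1] market_sell(qty=7): fills=none; bids=[-] asks=[-]
After op 2 [order #2] market_sell(qty=7): fills=none; bids=[-] asks=[-]
After op 3 [order #3] limit_buy(price=99, qty=1): fills=none; bids=[#3:1@99] asks=[-]
After op 4 [order #4] limit_sell(price=97, qty=4): fills=#3x#4:1@99; bids=[-] asks=[#4:3@97]
After op 5 [order #5] limit_buy(price=95, qty=1): fills=none; bids=[#5:1@95] asks=[#4:3@97]
After op 6 [order #6] market_sell(qty=4): fills=#5x#6:1@95; bids=[-] asks=[#4:3@97]

Answer: BIDS (highest first):
  (empty)
ASKS (lowest first):
  #4: 3@97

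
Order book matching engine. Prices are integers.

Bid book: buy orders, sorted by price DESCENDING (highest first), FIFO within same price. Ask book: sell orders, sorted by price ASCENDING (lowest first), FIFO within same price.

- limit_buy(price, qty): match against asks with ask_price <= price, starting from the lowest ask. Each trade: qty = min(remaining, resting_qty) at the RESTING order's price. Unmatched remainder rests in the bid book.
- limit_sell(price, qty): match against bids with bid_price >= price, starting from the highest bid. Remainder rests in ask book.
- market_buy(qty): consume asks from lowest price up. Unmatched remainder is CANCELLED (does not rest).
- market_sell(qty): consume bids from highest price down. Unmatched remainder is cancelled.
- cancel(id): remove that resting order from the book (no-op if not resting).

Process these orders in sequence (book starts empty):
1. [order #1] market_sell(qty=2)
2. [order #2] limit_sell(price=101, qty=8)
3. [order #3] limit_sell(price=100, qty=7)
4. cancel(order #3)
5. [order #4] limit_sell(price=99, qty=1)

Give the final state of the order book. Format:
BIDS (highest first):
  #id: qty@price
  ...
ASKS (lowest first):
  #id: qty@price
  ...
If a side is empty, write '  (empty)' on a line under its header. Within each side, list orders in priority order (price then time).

After op 1 [order #1] market_sell(qty=2): fills=none; bids=[-] asks=[-]
After op 2 [order #2] limit_sell(price=101, qty=8): fills=none; bids=[-] asks=[#2:8@101]
After op 3 [order #3] limit_sell(price=100, qty=7): fills=none; bids=[-] asks=[#3:7@100 #2:8@101]
After op 4 cancel(order #3): fills=none; bids=[-] asks=[#2:8@101]
After op 5 [order #4] limit_sell(price=99, qty=1): fills=none; bids=[-] asks=[#4:1@99 #2:8@101]

Answer: BIDS (highest first):
  (empty)
ASKS (lowest first):
  #4: 1@99
  #2: 8@101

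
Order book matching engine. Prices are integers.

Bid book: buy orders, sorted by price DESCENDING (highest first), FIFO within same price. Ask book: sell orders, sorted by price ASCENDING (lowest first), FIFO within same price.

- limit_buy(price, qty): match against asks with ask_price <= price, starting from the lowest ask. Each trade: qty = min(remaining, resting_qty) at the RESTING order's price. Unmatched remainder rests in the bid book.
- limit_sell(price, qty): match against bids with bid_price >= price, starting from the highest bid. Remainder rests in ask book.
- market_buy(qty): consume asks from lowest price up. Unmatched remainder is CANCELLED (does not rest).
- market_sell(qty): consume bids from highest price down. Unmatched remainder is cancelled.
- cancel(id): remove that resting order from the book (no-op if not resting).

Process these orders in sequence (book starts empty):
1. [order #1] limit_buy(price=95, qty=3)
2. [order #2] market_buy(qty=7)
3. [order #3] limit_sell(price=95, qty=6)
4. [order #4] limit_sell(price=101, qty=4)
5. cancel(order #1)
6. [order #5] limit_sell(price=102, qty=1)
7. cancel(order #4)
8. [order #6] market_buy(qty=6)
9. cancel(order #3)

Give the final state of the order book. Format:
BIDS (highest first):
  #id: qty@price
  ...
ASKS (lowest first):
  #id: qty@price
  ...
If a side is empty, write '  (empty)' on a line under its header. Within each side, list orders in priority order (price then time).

Answer: BIDS (highest first):
  (empty)
ASKS (lowest first):
  (empty)

Derivation:
After op 1 [order #1] limit_buy(price=95, qty=3): fills=none; bids=[#1:3@95] asks=[-]
After op 2 [order #2] market_buy(qty=7): fills=none; bids=[#1:3@95] asks=[-]
After op 3 [order #3] limit_sell(price=95, qty=6): fills=#1x#3:3@95; bids=[-] asks=[#3:3@95]
After op 4 [order #4] limit_sell(price=101, qty=4): fills=none; bids=[-] asks=[#3:3@95 #4:4@101]
After op 5 cancel(order #1): fills=none; bids=[-] asks=[#3:3@95 #4:4@101]
After op 6 [order #5] limit_sell(price=102, qty=1): fills=none; bids=[-] asks=[#3:3@95 #4:4@101 #5:1@102]
After op 7 cancel(order #4): fills=none; bids=[-] asks=[#3:3@95 #5:1@102]
After op 8 [order #6] market_buy(qty=6): fills=#6x#3:3@95 #6x#5:1@102; bids=[-] asks=[-]
After op 9 cancel(order #3): fills=none; bids=[-] asks=[-]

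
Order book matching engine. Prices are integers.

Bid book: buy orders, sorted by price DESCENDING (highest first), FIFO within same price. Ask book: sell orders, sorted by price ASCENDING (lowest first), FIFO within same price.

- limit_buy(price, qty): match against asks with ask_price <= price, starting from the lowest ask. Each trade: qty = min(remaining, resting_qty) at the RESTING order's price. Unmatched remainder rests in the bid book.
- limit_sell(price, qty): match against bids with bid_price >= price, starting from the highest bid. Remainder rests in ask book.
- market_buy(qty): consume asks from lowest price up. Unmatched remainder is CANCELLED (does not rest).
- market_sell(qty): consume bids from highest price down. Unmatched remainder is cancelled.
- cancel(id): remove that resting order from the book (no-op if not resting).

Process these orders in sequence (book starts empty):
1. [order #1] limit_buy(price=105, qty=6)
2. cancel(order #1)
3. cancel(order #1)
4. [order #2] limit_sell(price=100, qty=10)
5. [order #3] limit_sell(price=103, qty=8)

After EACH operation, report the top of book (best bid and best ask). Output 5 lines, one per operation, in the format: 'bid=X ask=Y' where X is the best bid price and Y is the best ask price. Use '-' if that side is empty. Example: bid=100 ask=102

After op 1 [order #1] limit_buy(price=105, qty=6): fills=none; bids=[#1:6@105] asks=[-]
After op 2 cancel(order #1): fills=none; bids=[-] asks=[-]
After op 3 cancel(order #1): fills=none; bids=[-] asks=[-]
After op 4 [order #2] limit_sell(price=100, qty=10): fills=none; bids=[-] asks=[#2:10@100]
After op 5 [order #3] limit_sell(price=103, qty=8): fills=none; bids=[-] asks=[#2:10@100 #3:8@103]

Answer: bid=105 ask=-
bid=- ask=-
bid=- ask=-
bid=- ask=100
bid=- ask=100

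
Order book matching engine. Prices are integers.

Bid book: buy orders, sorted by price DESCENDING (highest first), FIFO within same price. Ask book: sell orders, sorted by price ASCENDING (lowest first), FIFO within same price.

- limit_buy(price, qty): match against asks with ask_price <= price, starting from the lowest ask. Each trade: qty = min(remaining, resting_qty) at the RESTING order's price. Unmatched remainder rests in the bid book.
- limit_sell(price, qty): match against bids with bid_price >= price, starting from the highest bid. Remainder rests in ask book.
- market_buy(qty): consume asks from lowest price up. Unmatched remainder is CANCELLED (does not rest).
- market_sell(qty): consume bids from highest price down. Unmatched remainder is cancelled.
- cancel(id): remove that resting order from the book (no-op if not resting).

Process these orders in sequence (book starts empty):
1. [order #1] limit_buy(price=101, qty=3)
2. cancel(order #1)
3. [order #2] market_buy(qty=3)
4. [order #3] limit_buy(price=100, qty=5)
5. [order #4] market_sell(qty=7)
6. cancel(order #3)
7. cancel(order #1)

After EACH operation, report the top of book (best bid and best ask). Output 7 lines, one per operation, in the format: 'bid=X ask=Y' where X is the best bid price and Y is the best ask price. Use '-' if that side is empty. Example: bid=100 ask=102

After op 1 [order #1] limit_buy(price=101, qty=3): fills=none; bids=[#1:3@101] asks=[-]
After op 2 cancel(order #1): fills=none; bids=[-] asks=[-]
After op 3 [order #2] market_buy(qty=3): fills=none; bids=[-] asks=[-]
After op 4 [order #3] limit_buy(price=100, qty=5): fills=none; bids=[#3:5@100] asks=[-]
After op 5 [order #4] market_sell(qty=7): fills=#3x#4:5@100; bids=[-] asks=[-]
After op 6 cancel(order #3): fills=none; bids=[-] asks=[-]
After op 7 cancel(order #1): fills=none; bids=[-] asks=[-]

Answer: bid=101 ask=-
bid=- ask=-
bid=- ask=-
bid=100 ask=-
bid=- ask=-
bid=- ask=-
bid=- ask=-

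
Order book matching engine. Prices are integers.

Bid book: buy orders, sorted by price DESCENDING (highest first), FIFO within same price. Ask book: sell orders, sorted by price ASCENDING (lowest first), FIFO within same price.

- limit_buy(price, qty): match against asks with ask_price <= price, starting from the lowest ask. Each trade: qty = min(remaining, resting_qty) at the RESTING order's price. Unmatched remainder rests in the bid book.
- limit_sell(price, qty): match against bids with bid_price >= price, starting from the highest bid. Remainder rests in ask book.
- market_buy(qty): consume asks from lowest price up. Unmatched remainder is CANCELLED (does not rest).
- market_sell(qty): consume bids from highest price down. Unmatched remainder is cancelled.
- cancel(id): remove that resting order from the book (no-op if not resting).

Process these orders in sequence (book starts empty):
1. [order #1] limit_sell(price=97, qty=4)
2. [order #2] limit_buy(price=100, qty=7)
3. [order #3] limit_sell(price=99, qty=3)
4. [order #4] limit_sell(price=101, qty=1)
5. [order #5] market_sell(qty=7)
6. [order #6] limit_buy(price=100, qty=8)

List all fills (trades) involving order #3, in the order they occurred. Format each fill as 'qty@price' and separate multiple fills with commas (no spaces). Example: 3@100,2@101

Answer: 3@100

Derivation:
After op 1 [order #1] limit_sell(price=97, qty=4): fills=none; bids=[-] asks=[#1:4@97]
After op 2 [order #2] limit_buy(price=100, qty=7): fills=#2x#1:4@97; bids=[#2:3@100] asks=[-]
After op 3 [order #3] limit_sell(price=99, qty=3): fills=#2x#3:3@100; bids=[-] asks=[-]
After op 4 [order #4] limit_sell(price=101, qty=1): fills=none; bids=[-] asks=[#4:1@101]
After op 5 [order #5] market_sell(qty=7): fills=none; bids=[-] asks=[#4:1@101]
After op 6 [order #6] limit_buy(price=100, qty=8): fills=none; bids=[#6:8@100] asks=[#4:1@101]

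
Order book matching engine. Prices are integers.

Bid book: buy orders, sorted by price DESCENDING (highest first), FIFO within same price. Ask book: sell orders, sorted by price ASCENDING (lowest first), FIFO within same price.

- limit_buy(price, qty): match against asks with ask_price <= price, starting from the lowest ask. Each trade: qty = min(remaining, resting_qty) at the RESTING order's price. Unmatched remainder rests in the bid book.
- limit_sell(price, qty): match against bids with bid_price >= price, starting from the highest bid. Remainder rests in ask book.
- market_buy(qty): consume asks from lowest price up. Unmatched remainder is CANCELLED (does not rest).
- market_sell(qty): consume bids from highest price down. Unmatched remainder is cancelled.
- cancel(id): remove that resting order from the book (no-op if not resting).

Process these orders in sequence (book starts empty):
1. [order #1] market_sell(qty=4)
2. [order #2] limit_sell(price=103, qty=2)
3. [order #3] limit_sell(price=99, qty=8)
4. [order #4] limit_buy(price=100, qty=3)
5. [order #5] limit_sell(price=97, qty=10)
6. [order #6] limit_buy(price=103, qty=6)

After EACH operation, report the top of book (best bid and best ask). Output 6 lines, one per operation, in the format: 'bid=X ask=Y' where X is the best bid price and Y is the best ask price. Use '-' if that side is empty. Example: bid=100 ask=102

Answer: bid=- ask=-
bid=- ask=103
bid=- ask=99
bid=- ask=99
bid=- ask=97
bid=- ask=97

Derivation:
After op 1 [order #1] market_sell(qty=4): fills=none; bids=[-] asks=[-]
After op 2 [order #2] limit_sell(price=103, qty=2): fills=none; bids=[-] asks=[#2:2@103]
After op 3 [order #3] limit_sell(price=99, qty=8): fills=none; bids=[-] asks=[#3:8@99 #2:2@103]
After op 4 [order #4] limit_buy(price=100, qty=3): fills=#4x#3:3@99; bids=[-] asks=[#3:5@99 #2:2@103]
After op 5 [order #5] limit_sell(price=97, qty=10): fills=none; bids=[-] asks=[#5:10@97 #3:5@99 #2:2@103]
After op 6 [order #6] limit_buy(price=103, qty=6): fills=#6x#5:6@97; bids=[-] asks=[#5:4@97 #3:5@99 #2:2@103]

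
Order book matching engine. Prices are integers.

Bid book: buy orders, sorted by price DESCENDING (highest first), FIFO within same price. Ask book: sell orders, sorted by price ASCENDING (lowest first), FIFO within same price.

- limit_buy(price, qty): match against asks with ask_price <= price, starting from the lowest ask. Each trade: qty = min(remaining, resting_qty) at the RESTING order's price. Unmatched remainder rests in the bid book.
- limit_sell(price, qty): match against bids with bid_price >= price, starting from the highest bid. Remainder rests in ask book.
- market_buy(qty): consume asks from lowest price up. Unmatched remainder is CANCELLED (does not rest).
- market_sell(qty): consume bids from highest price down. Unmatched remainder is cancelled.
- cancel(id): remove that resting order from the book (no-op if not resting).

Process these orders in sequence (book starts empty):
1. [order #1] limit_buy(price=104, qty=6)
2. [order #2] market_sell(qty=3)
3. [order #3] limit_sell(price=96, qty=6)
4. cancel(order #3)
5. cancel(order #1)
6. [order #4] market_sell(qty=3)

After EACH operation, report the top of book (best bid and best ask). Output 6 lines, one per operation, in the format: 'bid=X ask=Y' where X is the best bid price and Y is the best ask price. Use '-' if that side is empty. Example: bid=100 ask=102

After op 1 [order #1] limit_buy(price=104, qty=6): fills=none; bids=[#1:6@104] asks=[-]
After op 2 [order #2] market_sell(qty=3): fills=#1x#2:3@104; bids=[#1:3@104] asks=[-]
After op 3 [order #3] limit_sell(price=96, qty=6): fills=#1x#3:3@104; bids=[-] asks=[#3:3@96]
After op 4 cancel(order #3): fills=none; bids=[-] asks=[-]
After op 5 cancel(order #1): fills=none; bids=[-] asks=[-]
After op 6 [order #4] market_sell(qty=3): fills=none; bids=[-] asks=[-]

Answer: bid=104 ask=-
bid=104 ask=-
bid=- ask=96
bid=- ask=-
bid=- ask=-
bid=- ask=-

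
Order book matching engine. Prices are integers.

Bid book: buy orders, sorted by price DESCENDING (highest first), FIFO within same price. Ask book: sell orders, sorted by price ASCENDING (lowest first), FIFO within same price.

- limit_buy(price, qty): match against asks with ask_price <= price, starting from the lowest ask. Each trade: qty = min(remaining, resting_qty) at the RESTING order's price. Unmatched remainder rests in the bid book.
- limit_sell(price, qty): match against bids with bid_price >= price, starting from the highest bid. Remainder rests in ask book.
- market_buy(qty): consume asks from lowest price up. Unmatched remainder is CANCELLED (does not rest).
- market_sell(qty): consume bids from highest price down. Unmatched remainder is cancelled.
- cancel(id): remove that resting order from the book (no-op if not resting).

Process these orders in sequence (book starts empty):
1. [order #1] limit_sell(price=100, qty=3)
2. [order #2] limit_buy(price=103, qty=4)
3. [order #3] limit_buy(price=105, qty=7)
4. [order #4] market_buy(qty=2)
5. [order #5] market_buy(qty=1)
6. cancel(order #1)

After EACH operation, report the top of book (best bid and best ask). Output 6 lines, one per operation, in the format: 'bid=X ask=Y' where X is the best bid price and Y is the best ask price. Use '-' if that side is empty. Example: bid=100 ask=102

Answer: bid=- ask=100
bid=103 ask=-
bid=105 ask=-
bid=105 ask=-
bid=105 ask=-
bid=105 ask=-

Derivation:
After op 1 [order #1] limit_sell(price=100, qty=3): fills=none; bids=[-] asks=[#1:3@100]
After op 2 [order #2] limit_buy(price=103, qty=4): fills=#2x#1:3@100; bids=[#2:1@103] asks=[-]
After op 3 [order #3] limit_buy(price=105, qty=7): fills=none; bids=[#3:7@105 #2:1@103] asks=[-]
After op 4 [order #4] market_buy(qty=2): fills=none; bids=[#3:7@105 #2:1@103] asks=[-]
After op 5 [order #5] market_buy(qty=1): fills=none; bids=[#3:7@105 #2:1@103] asks=[-]
After op 6 cancel(order #1): fills=none; bids=[#3:7@105 #2:1@103] asks=[-]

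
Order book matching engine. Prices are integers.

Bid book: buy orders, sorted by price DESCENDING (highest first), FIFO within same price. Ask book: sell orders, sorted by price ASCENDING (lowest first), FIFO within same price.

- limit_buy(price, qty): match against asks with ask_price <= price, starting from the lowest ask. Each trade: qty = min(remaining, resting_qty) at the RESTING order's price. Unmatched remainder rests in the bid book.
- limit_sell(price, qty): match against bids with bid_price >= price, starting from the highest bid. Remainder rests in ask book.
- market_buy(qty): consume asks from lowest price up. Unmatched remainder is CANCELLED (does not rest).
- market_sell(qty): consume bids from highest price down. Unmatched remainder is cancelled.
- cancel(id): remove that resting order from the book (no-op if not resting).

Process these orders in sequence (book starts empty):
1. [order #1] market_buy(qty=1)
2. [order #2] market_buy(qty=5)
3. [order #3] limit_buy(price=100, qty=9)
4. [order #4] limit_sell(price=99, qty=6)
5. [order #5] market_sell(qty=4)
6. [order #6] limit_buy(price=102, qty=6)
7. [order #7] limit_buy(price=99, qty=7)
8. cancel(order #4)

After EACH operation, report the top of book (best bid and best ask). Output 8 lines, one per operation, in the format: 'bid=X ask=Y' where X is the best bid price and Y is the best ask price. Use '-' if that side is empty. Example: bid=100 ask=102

After op 1 [order #1] market_buy(qty=1): fills=none; bids=[-] asks=[-]
After op 2 [order #2] market_buy(qty=5): fills=none; bids=[-] asks=[-]
After op 3 [order #3] limit_buy(price=100, qty=9): fills=none; bids=[#3:9@100] asks=[-]
After op 4 [order #4] limit_sell(price=99, qty=6): fills=#3x#4:6@100; bids=[#3:3@100] asks=[-]
After op 5 [order #5] market_sell(qty=4): fills=#3x#5:3@100; bids=[-] asks=[-]
After op 6 [order #6] limit_buy(price=102, qty=6): fills=none; bids=[#6:6@102] asks=[-]
After op 7 [order #7] limit_buy(price=99, qty=7): fills=none; bids=[#6:6@102 #7:7@99] asks=[-]
After op 8 cancel(order #4): fills=none; bids=[#6:6@102 #7:7@99] asks=[-]

Answer: bid=- ask=-
bid=- ask=-
bid=100 ask=-
bid=100 ask=-
bid=- ask=-
bid=102 ask=-
bid=102 ask=-
bid=102 ask=-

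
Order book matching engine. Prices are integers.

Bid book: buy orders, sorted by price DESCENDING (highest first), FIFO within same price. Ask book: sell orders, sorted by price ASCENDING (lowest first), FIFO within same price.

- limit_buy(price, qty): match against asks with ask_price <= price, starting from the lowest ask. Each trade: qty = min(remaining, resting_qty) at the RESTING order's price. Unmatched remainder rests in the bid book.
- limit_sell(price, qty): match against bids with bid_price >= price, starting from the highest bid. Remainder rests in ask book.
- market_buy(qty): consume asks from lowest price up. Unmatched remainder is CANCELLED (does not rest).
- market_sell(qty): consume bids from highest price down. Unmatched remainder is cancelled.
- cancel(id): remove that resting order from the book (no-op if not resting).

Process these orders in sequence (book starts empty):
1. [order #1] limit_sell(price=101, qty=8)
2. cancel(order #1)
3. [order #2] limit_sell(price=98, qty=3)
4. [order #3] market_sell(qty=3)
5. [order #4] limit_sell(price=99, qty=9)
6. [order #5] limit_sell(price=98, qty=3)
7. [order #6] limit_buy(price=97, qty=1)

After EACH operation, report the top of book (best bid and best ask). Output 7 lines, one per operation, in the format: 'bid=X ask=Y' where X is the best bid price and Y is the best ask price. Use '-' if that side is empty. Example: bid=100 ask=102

After op 1 [order #1] limit_sell(price=101, qty=8): fills=none; bids=[-] asks=[#1:8@101]
After op 2 cancel(order #1): fills=none; bids=[-] asks=[-]
After op 3 [order #2] limit_sell(price=98, qty=3): fills=none; bids=[-] asks=[#2:3@98]
After op 4 [order #3] market_sell(qty=3): fills=none; bids=[-] asks=[#2:3@98]
After op 5 [order #4] limit_sell(price=99, qty=9): fills=none; bids=[-] asks=[#2:3@98 #4:9@99]
After op 6 [order #5] limit_sell(price=98, qty=3): fills=none; bids=[-] asks=[#2:3@98 #5:3@98 #4:9@99]
After op 7 [order #6] limit_buy(price=97, qty=1): fills=none; bids=[#6:1@97] asks=[#2:3@98 #5:3@98 #4:9@99]

Answer: bid=- ask=101
bid=- ask=-
bid=- ask=98
bid=- ask=98
bid=- ask=98
bid=- ask=98
bid=97 ask=98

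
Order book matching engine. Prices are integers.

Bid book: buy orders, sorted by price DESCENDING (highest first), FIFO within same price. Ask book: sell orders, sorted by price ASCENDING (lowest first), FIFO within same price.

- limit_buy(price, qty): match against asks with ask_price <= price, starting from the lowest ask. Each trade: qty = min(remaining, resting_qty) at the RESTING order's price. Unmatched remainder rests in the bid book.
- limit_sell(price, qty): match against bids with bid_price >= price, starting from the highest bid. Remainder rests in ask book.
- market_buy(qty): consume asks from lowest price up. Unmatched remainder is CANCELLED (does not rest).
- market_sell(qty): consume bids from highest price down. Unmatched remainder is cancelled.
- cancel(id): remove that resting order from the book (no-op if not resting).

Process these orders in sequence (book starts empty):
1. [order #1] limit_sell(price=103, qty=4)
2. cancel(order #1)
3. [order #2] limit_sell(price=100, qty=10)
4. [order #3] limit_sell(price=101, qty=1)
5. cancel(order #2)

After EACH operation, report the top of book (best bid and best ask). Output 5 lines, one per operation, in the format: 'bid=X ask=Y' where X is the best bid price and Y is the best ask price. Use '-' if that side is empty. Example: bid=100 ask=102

After op 1 [order #1] limit_sell(price=103, qty=4): fills=none; bids=[-] asks=[#1:4@103]
After op 2 cancel(order #1): fills=none; bids=[-] asks=[-]
After op 3 [order #2] limit_sell(price=100, qty=10): fills=none; bids=[-] asks=[#2:10@100]
After op 4 [order #3] limit_sell(price=101, qty=1): fills=none; bids=[-] asks=[#2:10@100 #3:1@101]
After op 5 cancel(order #2): fills=none; bids=[-] asks=[#3:1@101]

Answer: bid=- ask=103
bid=- ask=-
bid=- ask=100
bid=- ask=100
bid=- ask=101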